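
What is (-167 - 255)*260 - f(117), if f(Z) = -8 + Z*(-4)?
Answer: -109244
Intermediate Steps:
f(Z) = -8 - 4*Z
(-167 - 255)*260 - f(117) = (-167 - 255)*260 - (-8 - 4*117) = -422*260 - (-8 - 468) = -109720 - 1*(-476) = -109720 + 476 = -109244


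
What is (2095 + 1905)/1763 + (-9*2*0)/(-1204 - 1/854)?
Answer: 4000/1763 ≈ 2.2689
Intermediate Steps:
(2095 + 1905)/1763 + (-9*2*0)/(-1204 - 1/854) = 4000*(1/1763) + (-18*0)/(-1204 - 1*1/854) = 4000/1763 + 0/(-1204 - 1/854) = 4000/1763 + 0/(-1028217/854) = 4000/1763 + 0*(-854/1028217) = 4000/1763 + 0 = 4000/1763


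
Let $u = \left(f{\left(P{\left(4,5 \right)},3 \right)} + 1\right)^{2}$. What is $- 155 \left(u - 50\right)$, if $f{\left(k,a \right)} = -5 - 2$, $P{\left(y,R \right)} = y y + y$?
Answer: $2170$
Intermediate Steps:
$P{\left(y,R \right)} = y + y^{2}$ ($P{\left(y,R \right)} = y^{2} + y = y + y^{2}$)
$f{\left(k,a \right)} = -7$
$u = 36$ ($u = \left(-7 + 1\right)^{2} = \left(-6\right)^{2} = 36$)
$- 155 \left(u - 50\right) = - 155 \left(36 - 50\right) = \left(-155\right) \left(-14\right) = 2170$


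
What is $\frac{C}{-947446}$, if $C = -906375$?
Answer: $\frac{906375}{947446} \approx 0.95665$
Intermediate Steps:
$\frac{C}{-947446} = - \frac{906375}{-947446} = \left(-906375\right) \left(- \frac{1}{947446}\right) = \frac{906375}{947446}$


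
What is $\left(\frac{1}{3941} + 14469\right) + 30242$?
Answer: $\frac{176206052}{3941} \approx 44711.0$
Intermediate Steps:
$\left(\frac{1}{3941} + 14469\right) + 30242 = \frac{57022330}{3941} + 30242 = \frac{176206052}{3941}$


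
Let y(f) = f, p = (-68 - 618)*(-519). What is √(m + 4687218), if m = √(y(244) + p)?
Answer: √(4687218 + √356278) ≈ 2165.1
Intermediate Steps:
p = 356034 (p = -686*(-519) = 356034)
m = √356278 (m = √(244 + 356034) = √356278 ≈ 596.89)
√(m + 4687218) = √(√356278 + 4687218) = √(4687218 + √356278)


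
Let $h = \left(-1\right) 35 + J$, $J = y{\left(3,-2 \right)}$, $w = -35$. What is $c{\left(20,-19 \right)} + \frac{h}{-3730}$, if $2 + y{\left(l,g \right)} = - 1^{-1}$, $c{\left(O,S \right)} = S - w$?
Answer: $\frac{29859}{1865} \approx 16.01$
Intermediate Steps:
$c{\left(O,S \right)} = 35 + S$ ($c{\left(O,S \right)} = S - -35 = S + 35 = 35 + S$)
$y{\left(l,g \right)} = -3$ ($y{\left(l,g \right)} = -2 - 1^{-1} = -2 - 1 = -3$)
$J = -3$
$h = -38$ ($h = \left(-1\right) 35 - 3 = -35 - 3 = -38$)
$c{\left(20,-19 \right)} + \frac{h}{-3730} = \left(35 - 19\right) - \frac{38}{-3730} = 16 - - \frac{19}{1865} = 16 + \frac{19}{1865} = \frac{29859}{1865}$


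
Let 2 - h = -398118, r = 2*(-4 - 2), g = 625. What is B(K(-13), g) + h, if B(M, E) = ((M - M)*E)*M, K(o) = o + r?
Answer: 398120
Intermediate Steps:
r = -12 (r = 2*(-6) = -12)
K(o) = -12 + o (K(o) = o - 12 = -12 + o)
B(M, E) = 0 (B(M, E) = (0*E)*M = 0*M = 0)
h = 398120 (h = 2 - 1*(-398118) = 2 + 398118 = 398120)
B(K(-13), g) + h = 0 + 398120 = 398120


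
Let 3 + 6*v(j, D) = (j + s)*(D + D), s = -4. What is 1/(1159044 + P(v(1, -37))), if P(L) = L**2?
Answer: 4/4641505 ≈ 8.6179e-7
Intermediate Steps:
v(j, D) = -1/2 + D*(-4 + j)/3 (v(j, D) = -1/2 + ((j - 4)*(D + D))/6 = -1/2 + ((-4 + j)*(2*D))/6 = -1/2 + (2*D*(-4 + j))/6 = -1/2 + D*(-4 + j)/3)
1/(1159044 + P(v(1, -37))) = 1/(1159044 + (-1/2 - 4/3*(-37) + (1/3)*(-37)*1)**2) = 1/(1159044 + (-1/2 + 148/3 - 37/3)**2) = 1/(1159044 + (73/2)**2) = 1/(1159044 + 5329/4) = 1/(4641505/4) = 4/4641505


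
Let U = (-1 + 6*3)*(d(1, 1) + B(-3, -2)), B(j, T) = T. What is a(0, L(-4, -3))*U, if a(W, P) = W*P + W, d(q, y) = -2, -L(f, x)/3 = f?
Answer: 0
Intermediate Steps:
L(f, x) = -3*f
a(W, P) = W + P*W (a(W, P) = P*W + W = W + P*W)
U = -68 (U = (-1 + 6*3)*(-2 - 2) = (-1 + 18)*(-4) = 17*(-4) = -68)
a(0, L(-4, -3))*U = (0*(1 - 3*(-4)))*(-68) = (0*(1 + 12))*(-68) = (0*13)*(-68) = 0*(-68) = 0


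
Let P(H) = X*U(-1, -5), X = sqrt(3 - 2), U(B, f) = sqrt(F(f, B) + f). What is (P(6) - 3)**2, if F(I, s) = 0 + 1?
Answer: 5 - 12*I ≈ 5.0 - 12.0*I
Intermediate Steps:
F(I, s) = 1
U(B, f) = sqrt(1 + f)
X = 1 (X = sqrt(1) = 1)
P(H) = 2*I (P(H) = 1*sqrt(1 - 5) = 1*sqrt(-4) = 1*(2*I) = 2*I)
(P(6) - 3)**2 = (2*I - 3)**2 = (-3 + 2*I)**2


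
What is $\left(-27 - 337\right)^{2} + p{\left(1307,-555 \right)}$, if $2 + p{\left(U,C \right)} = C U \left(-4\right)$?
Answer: $3034034$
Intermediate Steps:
$p{\left(U,C \right)} = -2 - 4 C U$ ($p{\left(U,C \right)} = -2 + C U \left(-4\right) = -2 - 4 C U$)
$\left(-27 - 337\right)^{2} + p{\left(1307,-555 \right)} = \left(-27 - 337\right)^{2} - \left(2 - 2901540\right) = \left(-364\right)^{2} + \left(-2 + 2901540\right) = 132496 + 2901538 = 3034034$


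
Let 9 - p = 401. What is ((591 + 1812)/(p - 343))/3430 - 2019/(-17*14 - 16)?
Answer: 424115799/53362225 ≈ 7.9479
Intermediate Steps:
p = -392 (p = 9 - 1*401 = 9 - 401 = -392)
((591 + 1812)/(p - 343))/3430 - 2019/(-17*14 - 16) = ((591 + 1812)/(-392 - 343))/3430 - 2019/(-17*14 - 16) = (2403/(-735))*(1/3430) - 2019/(-238 - 16) = (2403*(-1/735))*(1/3430) - 2019/(-254) = -801/245*1/3430 - 2019*(-1/254) = -801/840350 + 2019/254 = 424115799/53362225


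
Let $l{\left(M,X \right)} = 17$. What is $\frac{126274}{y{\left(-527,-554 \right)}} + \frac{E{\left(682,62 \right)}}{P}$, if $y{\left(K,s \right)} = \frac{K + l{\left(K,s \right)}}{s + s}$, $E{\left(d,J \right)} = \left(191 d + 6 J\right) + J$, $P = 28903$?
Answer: $\frac{2021965699268}{7370265} \approx 2.7434 \cdot 10^{5}$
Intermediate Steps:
$E{\left(d,J \right)} = 7 J + 191 d$ ($E{\left(d,J \right)} = \left(6 J + 191 d\right) + J = 7 J + 191 d$)
$y{\left(K,s \right)} = \frac{17 + K}{2 s}$ ($y{\left(K,s \right)} = \frac{K + 17}{s + s} = \frac{17 + K}{2 s}$)
$\frac{126274}{y{\left(-527,-554 \right)}} + \frac{E{\left(682,62 \right)}}{P} = \frac{126274}{\frac{1}{2} \frac{1}{-554} \left(17 - 527\right)} + \frac{7 \cdot 62 + 191 \cdot 682}{28903} = \frac{126274}{\frac{1}{2} \left(- \frac{1}{554}\right) \left(-510\right)} + \left(434 + 130262\right) \frac{1}{28903} = \frac{126274}{\frac{255}{554}} + 130696 \cdot \frac{1}{28903} = 126274 \cdot \frac{554}{255} + \frac{130696}{28903} = \frac{69955796}{255} + \frac{130696}{28903} = \frac{2021965699268}{7370265}$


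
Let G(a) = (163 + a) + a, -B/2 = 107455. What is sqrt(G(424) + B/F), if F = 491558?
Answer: sqrt(61045387143806)/245779 ≈ 31.789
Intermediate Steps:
B = -214910 (B = -2*107455 = -214910)
G(a) = 163 + 2*a
sqrt(G(424) + B/F) = sqrt((163 + 2*424) - 214910/491558) = sqrt((163 + 848) - 214910*1/491558) = sqrt(1011 - 107455/245779) = sqrt(248375114/245779) = sqrt(61045387143806)/245779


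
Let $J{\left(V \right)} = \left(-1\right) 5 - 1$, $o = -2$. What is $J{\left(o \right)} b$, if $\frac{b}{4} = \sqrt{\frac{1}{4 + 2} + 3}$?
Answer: $- 4 \sqrt{114} \approx -42.708$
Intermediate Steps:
$b = \frac{2 \sqrt{114}}{3}$ ($b = 4 \sqrt{\frac{1}{4 + 2} + 3} = 4 \sqrt{\frac{1}{6} + 3} = 4 \sqrt{\frac{19}{6}} = 4 \frac{\sqrt{114}}{6} = \frac{2 \sqrt{114}}{3} \approx 7.118$)
$J{\left(V \right)} = -6$ ($J{\left(V \right)} = -5 - 1 = -6$)
$J{\left(o \right)} b = - 6 \frac{2 \sqrt{114}}{3} = - 4 \sqrt{114}$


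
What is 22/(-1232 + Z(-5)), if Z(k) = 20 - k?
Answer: -22/1207 ≈ -0.018227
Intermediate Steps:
22/(-1232 + Z(-5)) = 22/(-1232 + (20 - 1*(-5))) = 22/(-1232 + (20 + 5)) = 22/(-1232 + 25) = 22/(-1207) = 22*(-1/1207) = -22/1207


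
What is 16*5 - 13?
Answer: 67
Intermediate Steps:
16*5 - 13 = 80 - 13 = 67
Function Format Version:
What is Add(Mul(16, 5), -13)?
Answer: 67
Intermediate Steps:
Add(Mul(16, 5), -13) = Add(80, -13) = 67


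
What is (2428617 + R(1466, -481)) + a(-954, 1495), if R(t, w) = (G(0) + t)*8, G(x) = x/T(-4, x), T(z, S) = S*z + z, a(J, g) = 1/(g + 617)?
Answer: 5154008641/2112 ≈ 2.4403e+6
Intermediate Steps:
a(J, g) = 1/(617 + g)
T(z, S) = z + S*z
G(x) = x/(-4 - 4*x) (G(x) = x/((-4*(1 + x))) = x/(-4 - 4*x))
R(t, w) = 8*t (R(t, w) = ((1/4)*0/(-1 - 1*0) + t)*8 = ((1/4)*0/(-1 + 0) + t)*8 = ((1/4)*0/(-1) + t)*8 = ((1/4)*0*(-1) + t)*8 = (0 + t)*8 = t*8 = 8*t)
(2428617 + R(1466, -481)) + a(-954, 1495) = (2428617 + 8*1466) + 1/(617 + 1495) = (2428617 + 11728) + 1/2112 = 2440345 + 1/2112 = 5154008641/2112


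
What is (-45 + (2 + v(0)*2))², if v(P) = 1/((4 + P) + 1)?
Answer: 45369/25 ≈ 1814.8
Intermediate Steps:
v(P) = 1/(5 + P)
(-45 + (2 + v(0)*2))² = (-45 + (2 + 2/(5 + 0)))² = (-45 + (2 + 2/5))² = (-45 + (2 + (⅕)*2))² = (-45 + (2 + ⅖))² = (-45 + 12/5)² = (-213/5)² = 45369/25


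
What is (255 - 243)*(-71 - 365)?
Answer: -5232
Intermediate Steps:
(255 - 243)*(-71 - 365) = 12*(-436) = -5232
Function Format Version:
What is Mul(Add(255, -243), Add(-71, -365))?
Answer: -5232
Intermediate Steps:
Mul(Add(255, -243), Add(-71, -365)) = Mul(12, -436) = -5232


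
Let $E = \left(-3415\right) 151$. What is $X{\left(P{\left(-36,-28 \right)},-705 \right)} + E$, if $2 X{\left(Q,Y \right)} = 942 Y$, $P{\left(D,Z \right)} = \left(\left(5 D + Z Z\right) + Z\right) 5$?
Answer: $-847720$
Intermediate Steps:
$P{\left(D,Z \right)} = 5 Z + 5 Z^{2} + 25 D$ ($P{\left(D,Z \right)} = \left(\left(5 D + Z^{2}\right) + Z\right) 5 = \left(\left(Z^{2} + 5 D\right) + Z\right) 5 = \left(Z + Z^{2} + 5 D\right) 5 = 5 Z + 5 Z^{2} + 25 D$)
$X{\left(Q,Y \right)} = 471 Y$ ($X{\left(Q,Y \right)} = \frac{942 Y}{2} = 471 Y$)
$E = -515665$
$X{\left(P{\left(-36,-28 \right)},-705 \right)} + E = 471 \left(-705\right) - 515665 = -332055 - 515665 = -847720$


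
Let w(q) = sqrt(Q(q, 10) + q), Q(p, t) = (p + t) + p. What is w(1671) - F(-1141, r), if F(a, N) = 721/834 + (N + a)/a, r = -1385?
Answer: -2929345/951594 + sqrt(5023) ≈ 67.795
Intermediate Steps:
Q(p, t) = t + 2*p
F(a, N) = 721/834 + (N + a)/a (F(a, N) = 721*(1/834) + (N + a)/a = 721/834 + (N + a)/a)
w(q) = sqrt(10 + 3*q) (w(q) = sqrt((10 + 2*q) + q) = sqrt(10 + 3*q))
w(1671) - F(-1141, r) = sqrt(10 + 3*1671) - (1555/834 - 1385/(-1141)) = sqrt(10 + 5013) - (1555/834 - 1385*(-1/1141)) = sqrt(5023) - (1555/834 + 1385/1141) = sqrt(5023) - 1*2929345/951594 = sqrt(5023) - 2929345/951594 = -2929345/951594 + sqrt(5023)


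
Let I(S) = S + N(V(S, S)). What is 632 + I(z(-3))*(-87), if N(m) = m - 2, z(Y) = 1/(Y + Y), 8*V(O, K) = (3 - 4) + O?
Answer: 13331/16 ≈ 833.19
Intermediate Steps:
V(O, K) = -⅛ + O/8 (V(O, K) = ((3 - 4) + O)/8 = (-1 + O)/8 = -⅛ + O/8)
z(Y) = 1/(2*Y)
N(m) = -2 + m
I(S) = -17/8 + 9*S/8 (I(S) = S + (-2 + (-⅛ + S/8)) = S + (-17/8 + S/8) = -17/8 + 9*S/8)
632 + I(z(-3))*(-87) = 632 + (-17/8 + 9*((½)/(-3))/8)*(-87) = 632 + (-17/8 + 9*((½)*(-⅓))/8)*(-87) = 632 + (-17/8 + (9/8)*(-⅙))*(-87) = 632 + (-17/8 - 3/16)*(-87) = 632 - 37/16*(-87) = 632 + 3219/16 = 13331/16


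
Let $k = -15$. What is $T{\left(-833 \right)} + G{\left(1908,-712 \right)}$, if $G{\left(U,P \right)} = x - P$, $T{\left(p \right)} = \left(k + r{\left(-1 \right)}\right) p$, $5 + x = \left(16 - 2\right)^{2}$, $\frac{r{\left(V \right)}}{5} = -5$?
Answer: $34223$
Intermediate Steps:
$r{\left(V \right)} = -25$ ($r{\left(V \right)} = 5 \left(-5\right) = -25$)
$x = 191$ ($x = -5 + \left(16 - 2\right)^{2} = -5 + 14^{2} = -5 + 196 = 191$)
$T{\left(p \right)} = - 40 p$ ($T{\left(p \right)} = \left(-15 - 25\right) p = - 40 p$)
$G{\left(U,P \right)} = 191 - P$
$T{\left(-833 \right)} + G{\left(1908,-712 \right)} = \left(-40\right) \left(-833\right) + \left(191 - -712\right) = 33320 + \left(191 + 712\right) = 33320 + 903 = 34223$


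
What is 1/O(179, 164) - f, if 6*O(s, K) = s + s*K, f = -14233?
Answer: 140123887/9845 ≈ 14233.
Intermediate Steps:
O(s, K) = s/6 + K*s/6 (O(s, K) = (s + s*K)/6 = (s + K*s)/6 = s/6 + K*s/6)
1/O(179, 164) - f = 1/((⅙)*179*(1 + 164)) - 1*(-14233) = 1/((⅙)*179*165) + 14233 = 1/(9845/2) + 14233 = 2/9845 + 14233 = 140123887/9845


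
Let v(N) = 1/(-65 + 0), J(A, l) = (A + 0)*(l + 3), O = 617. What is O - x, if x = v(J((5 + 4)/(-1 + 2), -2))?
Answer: 40106/65 ≈ 617.02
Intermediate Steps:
J(A, l) = A*(3 + l)
v(N) = -1/65 (v(N) = 1/(-65) = -1/65)
x = -1/65 ≈ -0.015385
O - x = 617 - 1*(-1/65) = 617 + 1/65 = 40106/65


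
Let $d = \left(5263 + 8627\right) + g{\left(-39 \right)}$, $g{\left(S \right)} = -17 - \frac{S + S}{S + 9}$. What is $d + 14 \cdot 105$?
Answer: $\frac{76702}{5} \approx 15340.0$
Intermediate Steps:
$g{\left(S \right)} = -17 - \frac{2 S}{9 + S}$
$d = \frac{69352}{5}$ ($d = \left(5263 + 8627\right) + \frac{-153 - -741}{9 - 39} = 13890 + \frac{-153 + 741}{-30} = 13890 - \frac{98}{5} = \frac{69352}{5} \approx 13870.0$)
$d + 14 \cdot 105 = \frac{69352}{5} + 14 \cdot 105 = \frac{69352}{5} + 1470 = \frac{76702}{5}$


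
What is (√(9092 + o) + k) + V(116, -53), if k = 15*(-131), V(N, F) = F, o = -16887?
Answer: -2018 + I*√7795 ≈ -2018.0 + 88.289*I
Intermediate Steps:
k = -1965
(√(9092 + o) + k) + V(116, -53) = (√(9092 - 16887) - 1965) - 53 = (√(-7795) - 1965) - 53 = (I*√7795 - 1965) - 53 = (-1965 + I*√7795) - 53 = -2018 + I*√7795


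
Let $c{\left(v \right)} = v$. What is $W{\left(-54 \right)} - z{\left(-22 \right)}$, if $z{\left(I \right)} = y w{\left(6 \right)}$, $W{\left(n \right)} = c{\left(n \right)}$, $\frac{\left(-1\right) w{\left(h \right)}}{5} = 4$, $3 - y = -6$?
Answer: $126$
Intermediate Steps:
$y = 9$ ($y = 3 - -6 = 3 + 6 = 9$)
$w{\left(h \right)} = -20$ ($w{\left(h \right)} = \left(-5\right) 4 = -20$)
$W{\left(n \right)} = n$
$z{\left(I \right)} = -180$ ($z{\left(I \right)} = 9 \left(-20\right) = -180$)
$W{\left(-54 \right)} - z{\left(-22 \right)} = -54 - -180 = -54 + 180 = 126$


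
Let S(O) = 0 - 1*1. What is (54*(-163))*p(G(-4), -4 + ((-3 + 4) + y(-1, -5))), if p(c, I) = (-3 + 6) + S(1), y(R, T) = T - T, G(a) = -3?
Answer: -17604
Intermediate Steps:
S(O) = -1 (S(O) = 0 - 1 = -1)
y(R, T) = 0
p(c, I) = 2 (p(c, I) = (-3 + 6) - 1 = 3 - 1 = 2)
(54*(-163))*p(G(-4), -4 + ((-3 + 4) + y(-1, -5))) = (54*(-163))*2 = -8802*2 = -17604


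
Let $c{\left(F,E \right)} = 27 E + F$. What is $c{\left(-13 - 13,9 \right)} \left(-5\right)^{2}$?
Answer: $5425$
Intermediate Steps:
$c{\left(F,E \right)} = F + 27 E$
$c{\left(-13 - 13,9 \right)} \left(-5\right)^{2} = \left(\left(-13 - 13\right) + 27 \cdot 9\right) \left(-5\right)^{2} = \left(\left(-13 - 13\right) + 243\right) 25 = \left(-26 + 243\right) 25 = 217 \cdot 25 = 5425$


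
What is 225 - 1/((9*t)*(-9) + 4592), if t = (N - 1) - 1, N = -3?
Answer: 1124324/4997 ≈ 225.00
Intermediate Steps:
t = -5 (t = (-3 - 1) - 1 = -4 - 1 = -5)
225 - 1/((9*t)*(-9) + 4592) = 225 - 1/((9*(-5))*(-9) + 4592) = 225 - 1/(-45*(-9) + 4592) = 225 - 1/(405 + 4592) = 225 - 1/4997 = 1124324/4997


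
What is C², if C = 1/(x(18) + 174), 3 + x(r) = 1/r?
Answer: 324/9480241 ≈ 3.4176e-5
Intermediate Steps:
x(r) = -3 + 1/r
C = 18/3079 (C = 1/((-3 + 1/18) + 174) = 1/(-53/18 + 174) = 1/(3079/18) = 18/3079 ≈ 0.0058461)
C² = (18/3079)² = 324/9480241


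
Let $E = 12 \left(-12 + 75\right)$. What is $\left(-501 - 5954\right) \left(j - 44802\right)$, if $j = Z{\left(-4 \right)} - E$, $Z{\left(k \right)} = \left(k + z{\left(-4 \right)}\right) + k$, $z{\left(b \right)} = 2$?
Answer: $294115620$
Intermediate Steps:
$Z{\left(k \right)} = 2 + 2 k$ ($Z{\left(k \right)} = \left(k + 2\right) + k = \left(2 + k\right) + k = 2 + 2 k$)
$E = 756$ ($E = 12 \cdot 63 = 756$)
$j = -762$ ($j = \left(2 + 2 \left(-4\right)\right) - 756 = \left(2 - 8\right) - 756 = -6 - 756 = -762$)
$\left(-501 - 5954\right) \left(j - 44802\right) = \left(-501 - 5954\right) \left(-762 - 44802\right) = \left(-6455\right) \left(-45564\right) = 294115620$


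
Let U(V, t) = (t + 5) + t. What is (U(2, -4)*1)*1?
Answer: -3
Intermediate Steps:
U(V, t) = 5 + 2*t (U(V, t) = (5 + t) + t = 5 + 2*t)
(U(2, -4)*1)*1 = ((5 + 2*(-4))*1)*1 = ((5 - 8)*1)*1 = -3*1*1 = -3*1 = -3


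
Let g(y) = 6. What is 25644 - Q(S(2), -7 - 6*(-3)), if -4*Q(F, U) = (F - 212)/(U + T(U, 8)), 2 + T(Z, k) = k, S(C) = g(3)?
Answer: 871793/34 ≈ 25641.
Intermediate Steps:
S(C) = 6
T(Z, k) = -2 + k
Q(F, U) = -(-212 + F)/(4*(6 + U)) (Q(F, U) = -(F - 212)/(4*(U + (-2 + 8))) = -(-212 + F)/(4*(U + 6)) = -(-212 + F)/(4*(6 + U)))
25644 - Q(S(2), -7 - 6*(-3)) = 25644 - (212 - 1*6)/(4*(6 + (-7 - 6*(-3)))) = 25644 - (212 - 6)/(4*(6 + (-7 + 18))) = 25644 - 206/(4*(6 + 11)) = 25644 - 206/(4*17) = 25644 - 1*103/34 = 25644 - 103/34 = 871793/34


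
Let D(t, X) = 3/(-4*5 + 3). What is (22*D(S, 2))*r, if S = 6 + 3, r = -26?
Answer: 1716/17 ≈ 100.94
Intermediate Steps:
S = 9
D(t, X) = -3/17 (D(t, X) = 3/(-20 + 3) = 3/(-17) = 3*(-1/17) = -3/17)
(22*D(S, 2))*r = (22*(-3/17))*(-26) = -66/17*(-26) = 1716/17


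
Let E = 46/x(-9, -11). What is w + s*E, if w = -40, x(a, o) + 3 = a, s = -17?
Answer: 151/6 ≈ 25.167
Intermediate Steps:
x(a, o) = -3 + a
E = -23/6 (E = 46/(-3 - 9) = 46/(-12) = 46*(-1/12) = -23/6 ≈ -3.8333)
w + s*E = -40 - 17*(-23/6) = -40 + 391/6 = 151/6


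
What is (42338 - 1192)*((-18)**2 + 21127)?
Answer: 882622846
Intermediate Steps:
(42338 - 1192)*((-18)**2 + 21127) = 41146*(324 + 21127) = 41146*21451 = 882622846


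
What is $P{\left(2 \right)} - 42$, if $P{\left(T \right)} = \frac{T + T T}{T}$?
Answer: $-39$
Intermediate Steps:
$P{\left(T \right)} = \frac{T + T^{2}}{T}$
$P{\left(2 \right)} - 42 = \left(1 + 2\right) - 42 = 3 - 42 = -39$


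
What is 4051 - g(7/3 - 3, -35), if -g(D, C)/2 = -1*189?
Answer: 3673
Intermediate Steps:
g(D, C) = 378 (g(D, C) = -(-2)*189 = -2*(-189) = 378)
4051 - g(7/3 - 3, -35) = 4051 - 1*378 = 4051 - 378 = 3673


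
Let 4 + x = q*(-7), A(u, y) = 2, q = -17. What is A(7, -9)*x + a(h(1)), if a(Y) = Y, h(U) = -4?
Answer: 226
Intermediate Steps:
x = 115 (x = -4 - 17*(-7) = -4 + 119 = 115)
A(7, -9)*x + a(h(1)) = 2*115 - 4 = 230 - 4 = 226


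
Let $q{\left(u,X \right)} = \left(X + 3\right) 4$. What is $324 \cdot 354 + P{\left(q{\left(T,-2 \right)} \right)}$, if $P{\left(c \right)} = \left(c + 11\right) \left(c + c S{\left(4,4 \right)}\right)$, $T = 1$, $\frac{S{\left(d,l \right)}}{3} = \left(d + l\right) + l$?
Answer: $116916$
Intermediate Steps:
$S{\left(d,l \right)} = 3 d + 6 l$ ($S{\left(d,l \right)} = 3 \left(\left(d + l\right) + l\right) = 3 \left(d + 2 l\right) = 3 d + 6 l$)
$q{\left(u,X \right)} = 12 + 4 X$ ($q{\left(u,X \right)} = \left(3 + X\right) 4 = 12 + 4 X$)
$P{\left(c \right)} = 37 c \left(11 + c\right)$ ($P{\left(c \right)} = \left(c + 11\right) \left(c + c \left(3 \cdot 4 + 6 \cdot 4\right)\right) = \left(11 + c\right) \left(c + c \left(12 + 24\right)\right) = \left(11 + c\right) \left(c + c 36\right) = \left(11 + c\right) \left(c + 36 c\right) = \left(11 + c\right) 37 c = 37 c \left(11 + c\right)$)
$324 \cdot 354 + P{\left(q{\left(T,-2 \right)} \right)} = 324 \cdot 354 + 37 \left(12 + 4 \left(-2\right)\right) \left(11 + \left(12 + 4 \left(-2\right)\right)\right) = 114696 + 37 \left(12 - 8\right) \left(11 + \left(12 - 8\right)\right) = 114696 + 37 \cdot 4 \left(11 + 4\right) = 114696 + 37 \cdot 4 \cdot 15 = 114696 + 2220 = 116916$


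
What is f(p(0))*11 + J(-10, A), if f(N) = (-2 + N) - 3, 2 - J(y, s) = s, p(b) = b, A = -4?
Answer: -49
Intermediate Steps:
J(y, s) = 2 - s
f(N) = -5 + N
f(p(0))*11 + J(-10, A) = (-5 + 0)*11 + (2 - 1*(-4)) = -5*11 + (2 + 4) = -55 + 6 = -49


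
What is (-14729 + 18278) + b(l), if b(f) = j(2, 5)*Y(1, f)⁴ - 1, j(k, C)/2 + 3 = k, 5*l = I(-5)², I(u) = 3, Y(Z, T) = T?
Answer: 2204378/625 ≈ 3527.0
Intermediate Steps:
l = 9/5 (l = (⅕)*3² = (⅕)*9 = 9/5 ≈ 1.8000)
j(k, C) = -6 + 2*k
b(f) = -1 - 2*f⁴ (b(f) = (-6 + 2*2)*f⁴ - 1 = (-6 + 4)*f⁴ - 1 = -2*f⁴ - 1 = -1 - 2*f⁴)
(-14729 + 18278) + b(l) = (-14729 + 18278) + (-1 - 2*(9/5)⁴) = 3549 + (-1 - 2*6561/625) = 3549 + (-1 - 13122/625) = 3549 - 13747/625 = 2204378/625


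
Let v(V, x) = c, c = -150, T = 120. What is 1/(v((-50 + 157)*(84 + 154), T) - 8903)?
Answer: -1/9053 ≈ -0.00011046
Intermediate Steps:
v(V, x) = -150
1/(v((-50 + 157)*(84 + 154), T) - 8903) = 1/(-150 - 8903) = 1/(-9053) = -1/9053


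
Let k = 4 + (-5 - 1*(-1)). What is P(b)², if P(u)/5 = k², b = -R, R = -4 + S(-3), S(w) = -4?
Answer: 0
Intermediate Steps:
R = -8 (R = -4 - 4 = -8)
k = 0 (k = 4 + (-5 + 1) = 4 - 4 = 0)
b = 8 (b = -1*(-8) = 8)
P(u) = 0 (P(u) = 5*0² = 5*0 = 0)
P(b)² = 0² = 0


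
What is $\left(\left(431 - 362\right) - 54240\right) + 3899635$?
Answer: $3845464$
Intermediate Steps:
$\left(\left(431 - 362\right) - 54240\right) + 3899635 = \left(69 - 54240\right) + 3899635 = -54171 + 3899635 = 3845464$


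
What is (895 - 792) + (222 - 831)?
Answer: -506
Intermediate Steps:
(895 - 792) + (222 - 831) = 103 - 609 = -506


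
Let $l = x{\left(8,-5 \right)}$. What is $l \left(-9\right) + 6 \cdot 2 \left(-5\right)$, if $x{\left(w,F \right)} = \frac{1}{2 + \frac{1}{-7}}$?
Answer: $- \frac{843}{13} \approx -64.846$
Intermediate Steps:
$x{\left(w,F \right)} = \frac{7}{13}$ ($x{\left(w,F \right)} = \frac{1}{2 - \frac{1}{7}} = \frac{1}{\frac{13}{7}} = \frac{7}{13}$)
$l = \frac{7}{13} \approx 0.53846$
$l \left(-9\right) + 6 \cdot 2 \left(-5\right) = \frac{7}{13} \left(-9\right) + 6 \cdot 2 \left(-5\right) = - \frac{63}{13} + 12 \left(-5\right) = - \frac{63}{13} - 60 = - \frac{843}{13}$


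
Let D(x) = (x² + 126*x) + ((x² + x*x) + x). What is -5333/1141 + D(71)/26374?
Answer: -56554401/15046367 ≈ -3.7587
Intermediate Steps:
D(x) = 3*x² + 127*x (D(x) = (x² + 126*x) + ((x² + x²) + x) = (x² + 126*x) + (2*x² + x) = (x² + 126*x) + (x + 2*x²) = 3*x² + 127*x)
-5333/1141 + D(71)/26374 = -5333/1141 + (71*(127 + 3*71))/26374 = -5333*1/1141 + (71*(127 + 213))*(1/26374) = -5333/1141 + (71*340)*(1/26374) = -5333/1141 + 24140*(1/26374) = -5333/1141 + 12070/13187 = -56554401/15046367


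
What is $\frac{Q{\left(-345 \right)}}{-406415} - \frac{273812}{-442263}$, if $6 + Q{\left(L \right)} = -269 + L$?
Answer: $\frac{22311101408}{35948463429} \approx 0.62064$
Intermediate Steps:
$Q{\left(L \right)} = -275 + L$ ($Q{\left(L \right)} = -6 + \left(-269 + L\right) = -275 + L$)
$\frac{Q{\left(-345 \right)}}{-406415} - \frac{273812}{-442263} = \frac{-275 - 345}{-406415} - \frac{273812}{-442263} = \left(-620\right) \left(- \frac{1}{406415}\right) - - \frac{273812}{442263} = \frac{124}{81283} + \frac{273812}{442263} = \frac{22311101408}{35948463429}$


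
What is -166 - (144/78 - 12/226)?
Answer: -246488/1469 ≈ -167.79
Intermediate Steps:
-166 - (144/78 - 12/226) = -166 - (144*(1/78) - 12*1/226) = -166 - (24/13 - 6/113) = -166 - 1*2634/1469 = -166 - 2634/1469 = -246488/1469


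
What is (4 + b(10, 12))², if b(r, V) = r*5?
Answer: 2916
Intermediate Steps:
b(r, V) = 5*r
(4 + b(10, 12))² = (4 + 5*10)² = (4 + 50)² = 54² = 2916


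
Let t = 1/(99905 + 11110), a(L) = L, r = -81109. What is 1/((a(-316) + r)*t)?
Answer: -22203/16285 ≈ -1.3634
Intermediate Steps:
t = 1/111015 ≈ 9.0078e-6
1/((a(-316) + r)*t) = 1/((-316 - 81109)*(1/111015)) = 111015/(-81425) = -1/81425*111015 = -22203/16285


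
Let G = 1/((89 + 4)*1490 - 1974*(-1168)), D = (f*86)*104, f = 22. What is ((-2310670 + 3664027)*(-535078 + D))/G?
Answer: -1119088167651227340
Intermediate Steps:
D = 196768 (D = (22*86)*104 = 1892*104 = 196768)
G = 1/2444202 (G = 1/(93*1490 + 2305632) = 1/(138570 + 2305632) = 1/2444202 ≈ 4.0913e-7)
((-2310670 + 3664027)*(-535078 + D))/G = ((-2310670 + 3664027)*(-535078 + 196768))/(1/2444202) = (1353357*(-338310))*2444202 = -457854206670*2444202 = -1119088167651227340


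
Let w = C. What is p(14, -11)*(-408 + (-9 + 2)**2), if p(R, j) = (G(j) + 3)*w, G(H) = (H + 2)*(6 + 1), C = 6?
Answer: 129240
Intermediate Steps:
G(H) = 14 + 7*H (G(H) = (2 + H)*7 = 14 + 7*H)
w = 6
p(R, j) = 102 + 42*j (p(R, j) = ((14 + 7*j) + 3)*6 = (17 + 7*j)*6 = 102 + 42*j)
p(14, -11)*(-408 + (-9 + 2)**2) = (102 + 42*(-11))*(-408 + (-9 + 2)**2) = (102 - 462)*(-408 + (-7)**2) = -360*(-408 + 49) = -360*(-359) = 129240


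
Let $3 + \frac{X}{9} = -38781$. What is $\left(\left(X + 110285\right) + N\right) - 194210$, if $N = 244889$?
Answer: $-188092$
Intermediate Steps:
$X = -349056$ ($X = -27 + 9 \left(-38781\right) = -27 - 349029 = -349056$)
$\left(\left(X + 110285\right) + N\right) - 194210 = \left(\left(-349056 + 110285\right) + 244889\right) - 194210 = \left(-238771 + 244889\right) - 194210 = 6118 - 194210 = -188092$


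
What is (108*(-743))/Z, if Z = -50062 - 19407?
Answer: 80244/69469 ≈ 1.1551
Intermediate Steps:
Z = -69469
(108*(-743))/Z = (108*(-743))/(-69469) = -80244*(-1/69469) = 80244/69469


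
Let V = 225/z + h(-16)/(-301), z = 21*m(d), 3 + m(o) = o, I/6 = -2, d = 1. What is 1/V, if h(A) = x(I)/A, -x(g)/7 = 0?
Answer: -14/75 ≈ -0.18667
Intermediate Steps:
I = -12 (I = 6*(-2) = -12)
m(o) = -3 + o
x(g) = 0 (x(g) = -7*0 = 0)
z = -42 (z = 21*(-3 + 1) = 21*(-2) = -42)
h(A) = 0 (h(A) = 0/A = 0)
V = -75/14 (V = 225/(-42) + 0/(-301) = 225*(-1/42) + 0*(-1/301) = -75/14 + 0 = -75/14 ≈ -5.3571)
1/V = 1/(-75/14) = -14/75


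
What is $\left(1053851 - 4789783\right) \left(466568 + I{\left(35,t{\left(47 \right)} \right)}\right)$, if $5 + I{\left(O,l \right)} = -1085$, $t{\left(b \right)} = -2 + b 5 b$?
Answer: $-1738994155496$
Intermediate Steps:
$t{\left(b \right)} = -2 + 5 b^{2}$ ($t{\left(b \right)} = -2 + 5 b b = -2 + 5 b^{2}$)
$I{\left(O,l \right)} = -1090$ ($I{\left(O,l \right)} = -5 - 1085 = -1090$)
$\left(1053851 - 4789783\right) \left(466568 + I{\left(35,t{\left(47 \right)} \right)}\right) = \left(1053851 - 4789783\right) \left(466568 - 1090\right) = \left(-3735932\right) 465478 = -1738994155496$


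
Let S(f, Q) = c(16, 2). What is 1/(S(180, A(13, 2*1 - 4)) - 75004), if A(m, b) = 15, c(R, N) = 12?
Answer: -1/74992 ≈ -1.3335e-5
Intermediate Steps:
S(f, Q) = 12
1/(S(180, A(13, 2*1 - 4)) - 75004) = 1/(12 - 75004) = 1/(-74992) = -1/74992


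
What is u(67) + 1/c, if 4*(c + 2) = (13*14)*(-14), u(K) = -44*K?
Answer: -1883773/639 ≈ -2948.0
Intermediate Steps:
c = -639 (c = -2 + ((13*14)*(-14))/4 = -2 + (182*(-14))/4 = -2 + (1/4)*(-2548) = -2 - 637 = -639)
u(67) + 1/c = -44*67 + 1/(-639) = -2948 - 1/639 = -1883773/639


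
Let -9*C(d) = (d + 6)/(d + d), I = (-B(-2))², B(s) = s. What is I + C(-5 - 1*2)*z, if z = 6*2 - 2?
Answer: 247/63 ≈ 3.9206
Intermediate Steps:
z = 10 (z = 12 - 2 = 10)
I = 4 (I = (-1*(-2))² = 2² = 4)
C(d) = -(6 + d)/(18*d) (C(d) = -(d + 6)/(9*(d + d)) = -(6 + d)/(9*(2*d)) = -(6 + d)*1/(2*d)/9 = -(6 + d)/(18*d))
I + C(-5 - 1*2)*z = 4 + ((-6 - (-5 - 1*2))/(18*(-5 - 1*2)))*10 = 4 + ((-6 - (-5 - 2))/(18*(-5 - 2)))*10 = 4 + ((1/18)*(-6 - 1*(-7))/(-7))*10 = 4 + ((1/18)*(-⅐)*(-6 + 7))*10 = 4 + ((1/18)*(-⅐)*1)*10 = 4 - 1/126*10 = 4 - 5/63 = 247/63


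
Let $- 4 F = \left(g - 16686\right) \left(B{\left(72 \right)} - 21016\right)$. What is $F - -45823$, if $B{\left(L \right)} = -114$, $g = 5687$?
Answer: $- \frac{116112789}{2} \approx -5.8056 \cdot 10^{7}$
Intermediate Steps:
$F = - \frac{116204435}{2}$ ($F = - \frac{\left(5687 - 16686\right) \left(-114 - 21016\right)}{4} = - \frac{\left(-10999\right) \left(-21130\right)}{4} = \left(- \frac{1}{4}\right) 232408870 = - \frac{116204435}{2} \approx -5.8102 \cdot 10^{7}$)
$F - -45823 = - \frac{116204435}{2} - -45823 = - \frac{116204435}{2} + 45823 = - \frac{116112789}{2}$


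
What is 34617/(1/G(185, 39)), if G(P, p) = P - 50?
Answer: 4673295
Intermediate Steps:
G(P, p) = -50 + P
34617/(1/G(185, 39)) = 34617/(1/(-50 + 185)) = 34617/(1/135) = 34617*135 = 4673295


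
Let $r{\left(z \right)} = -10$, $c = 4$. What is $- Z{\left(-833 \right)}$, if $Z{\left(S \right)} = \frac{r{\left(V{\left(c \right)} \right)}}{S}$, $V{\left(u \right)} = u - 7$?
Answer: $- \frac{10}{833} \approx -0.012005$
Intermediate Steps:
$V{\left(u \right)} = -7 + u$
$Z{\left(S \right)} = - \frac{10}{S}$
$- Z{\left(-833 \right)} = - \frac{-10}{-833} = - \frac{\left(-10\right) \left(-1\right)}{833} = \left(-1\right) \frac{10}{833} = - \frac{10}{833}$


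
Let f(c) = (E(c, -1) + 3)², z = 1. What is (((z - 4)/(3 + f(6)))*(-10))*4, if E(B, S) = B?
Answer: 10/7 ≈ 1.4286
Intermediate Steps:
f(c) = (3 + c)² (f(c) = (c + 3)² = (3 + c)²)
(((z - 4)/(3 + f(6)))*(-10))*4 = (((1 - 4)/(3 + (3 + 6)²))*(-10))*4 = (-3/(3 + 9²)*(-10))*4 = (-3/(3 + 81)*(-10))*4 = (-3/84*(-10))*4 = (-3*1/84*(-10))*4 = -1/28*(-10)*4 = (5/14)*4 = 10/7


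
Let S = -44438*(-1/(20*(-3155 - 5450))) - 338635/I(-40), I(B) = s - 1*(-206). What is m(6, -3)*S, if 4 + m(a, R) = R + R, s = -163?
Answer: 29140497167/370015 ≈ 78755.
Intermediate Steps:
I(B) = 43 (I(B) = -163 - 1*(-206) = -163 + 206 = 43)
m(a, R) = -4 + 2*R (m(a, R) = -4 + (R + R) = -4 + 2*R)
S = -29140497167/3700150 (S = -44438*(-1/(20*(-3155 - 5450))) - 338635/43 = -44438/((-8605*(-20))) - 338635*1/43 = -44438/172100 - 338635/43 = -44438*1/172100 - 338635/43 = -22219/86050 - 338635/43 = -29140497167/3700150 ≈ -7875.5)
m(6, -3)*S = (-4 + 2*(-3))*(-29140497167/3700150) = (-4 - 6)*(-29140497167/3700150) = -10*(-29140497167/3700150) = 29140497167/370015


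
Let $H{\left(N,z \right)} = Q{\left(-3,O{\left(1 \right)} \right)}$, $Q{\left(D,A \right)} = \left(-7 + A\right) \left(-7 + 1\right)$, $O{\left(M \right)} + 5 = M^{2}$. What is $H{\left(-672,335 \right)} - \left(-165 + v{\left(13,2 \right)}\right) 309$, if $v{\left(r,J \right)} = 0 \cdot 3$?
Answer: $51051$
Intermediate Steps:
$v{\left(r,J \right)} = 0$
$O{\left(M \right)} = -5 + M^{2}$
$Q{\left(D,A \right)} = 42 - 6 A$ ($Q{\left(D,A \right)} = \left(-7 + A\right) \left(-6\right) = 42 - 6 A$)
$H{\left(N,z \right)} = 66$ ($H{\left(N,z \right)} = 42 - 6 \left(-5 + 1^{2}\right) = 42 - 6 \left(-5 + 1\right) = 42 - -24 = 42 + 24 = 66$)
$H{\left(-672,335 \right)} - \left(-165 + v{\left(13,2 \right)}\right) 309 = 66 - \left(-165 + 0\right) 309 = 66 - \left(-165\right) 309 = 66 - -50985 = 66 + 50985 = 51051$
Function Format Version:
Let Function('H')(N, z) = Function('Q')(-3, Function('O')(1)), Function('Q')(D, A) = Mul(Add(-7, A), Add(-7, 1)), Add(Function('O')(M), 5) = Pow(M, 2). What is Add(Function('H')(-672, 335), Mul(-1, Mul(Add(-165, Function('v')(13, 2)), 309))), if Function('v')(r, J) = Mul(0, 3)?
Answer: 51051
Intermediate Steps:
Function('v')(r, J) = 0
Function('O')(M) = Add(-5, Pow(M, 2))
Function('Q')(D, A) = Add(42, Mul(-6, A)) (Function('Q')(D, A) = Mul(Add(-7, A), -6) = Add(42, Mul(-6, A)))
Function('H')(N, z) = 66 (Function('H')(N, z) = Add(42, Mul(-6, Add(-5, Pow(1, 2)))) = Add(42, Mul(-6, Add(-5, 1))) = Add(42, Mul(-6, -4)) = Add(42, 24) = 66)
Add(Function('H')(-672, 335), Mul(-1, Mul(Add(-165, Function('v')(13, 2)), 309))) = Add(66, Mul(-1, Mul(Add(-165, 0), 309))) = Add(66, Mul(-1, Mul(-165, 309))) = Add(66, Mul(-1, -50985)) = Add(66, 50985) = 51051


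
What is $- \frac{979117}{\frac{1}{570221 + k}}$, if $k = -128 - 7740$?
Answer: $-550609382301$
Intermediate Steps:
$k = -7868$ ($k = -128 - 7740 = -7868$)
$- \frac{979117}{\frac{1}{570221 + k}} = - \frac{979117}{\frac{1}{570221 - 7868}} = - \frac{979117}{\frac{1}{562353}} = - 979117 \frac{1}{\frac{1}{562353}} = \left(-979117\right) 562353 = -550609382301$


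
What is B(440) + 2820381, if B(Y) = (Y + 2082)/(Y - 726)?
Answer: 31024094/11 ≈ 2.8204e+6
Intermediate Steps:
B(Y) = (2082 + Y)/(-726 + Y)
B(440) + 2820381 = (2082 + 440)/(-726 + 440) + 2820381 = 2522/(-286) + 2820381 = -1/286*2522 + 2820381 = -97/11 + 2820381 = 31024094/11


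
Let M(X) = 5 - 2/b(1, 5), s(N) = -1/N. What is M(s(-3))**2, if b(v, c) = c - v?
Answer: 81/4 ≈ 20.250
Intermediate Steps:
M(X) = 9/2 (M(X) = 5 - 2/(5 - 1*1) = 5 - 2/(5 - 1) = 5 - 2/4 = 5 - 1*1/2 = 5 - 1/2 = 9/2)
M(s(-3))**2 = (9/2)**2 = 81/4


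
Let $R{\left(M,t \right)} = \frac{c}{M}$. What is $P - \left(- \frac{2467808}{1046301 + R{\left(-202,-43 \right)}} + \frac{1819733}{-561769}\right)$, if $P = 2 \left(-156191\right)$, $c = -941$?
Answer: $- \frac{37089068994648380471}{118731980851367} \approx -3.1238 \cdot 10^{5}$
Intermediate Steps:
$R{\left(M,t \right)} = - \frac{941}{M}$
$P = -312382$
$P - \left(- \frac{2467808}{1046301 + R{\left(-202,-43 \right)}} + \frac{1819733}{-561769}\right) = -312382 - \left(- \frac{2467808}{1046301 - \frac{941}{-202}} + \frac{1819733}{-561769}\right) = -312382 - \left(- \frac{2467808}{1046301 - - \frac{941}{202}} + 1819733 \left(- \frac{1}{561769}\right)\right) = -312382 - \left(- \frac{2467808}{1046301 + \frac{941}{202}} - \frac{1819733}{561769}\right) = -312382 - \left(- \frac{2467808}{\frac{211353743}{202}} - \frac{1819733}{561769}\right) = -312382 - \left(\left(-2467808\right) \frac{202}{211353743} - \frac{1819733}{561769}\right) = -312382 - \left(- \frac{498497216}{211353743} - \frac{1819733}{561769}\right) = -312382 - - \frac{664647663345723}{118731980851367} = -312382 + \frac{664647663345723}{118731980851367} = - \frac{37089068994648380471}{118731980851367}$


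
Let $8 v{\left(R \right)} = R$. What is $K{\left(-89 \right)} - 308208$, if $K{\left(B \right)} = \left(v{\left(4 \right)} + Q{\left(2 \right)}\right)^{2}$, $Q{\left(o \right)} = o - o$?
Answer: $- \frac{1232831}{4} \approx -3.0821 \cdot 10^{5}$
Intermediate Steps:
$Q{\left(o \right)} = 0$
$v{\left(R \right)} = \frac{R}{8}$
$K{\left(B \right)} = \frac{1}{4}$ ($K{\left(B \right)} = \left(\frac{1}{8} \cdot 4 + 0\right)^{2} = \left(\frac{1}{2} + 0\right)^{2} = \left(\frac{1}{2}\right)^{2} = \frac{1}{4}$)
$K{\left(-89 \right)} - 308208 = \frac{1}{4} - 308208 = - \frac{1232831}{4}$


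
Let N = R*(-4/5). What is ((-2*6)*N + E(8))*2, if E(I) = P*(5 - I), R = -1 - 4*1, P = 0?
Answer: -96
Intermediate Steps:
R = -5 (R = -1 - 4 = -5)
N = 4 (N = -(-20)/5 = -5*(-⅘) = 4)
E(I) = 0 (E(I) = 0*(5 - I) = 0)
((-2*6)*N + E(8))*2 = (-2*6*4 + 0)*2 = (-12*4 + 0)*2 = (-48 + 0)*2 = -48*2 = -96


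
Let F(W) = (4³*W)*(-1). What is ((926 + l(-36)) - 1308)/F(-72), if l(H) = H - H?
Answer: -191/2304 ≈ -0.082899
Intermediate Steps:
l(H) = 0
F(W) = -64*W (F(W) = (64*W)*(-1) = -64*W)
((926 + l(-36)) - 1308)/F(-72) = ((926 + 0) - 1308)/((-64*(-72))) = (926 - 1308)/4608 = -382*1/4608 = -191/2304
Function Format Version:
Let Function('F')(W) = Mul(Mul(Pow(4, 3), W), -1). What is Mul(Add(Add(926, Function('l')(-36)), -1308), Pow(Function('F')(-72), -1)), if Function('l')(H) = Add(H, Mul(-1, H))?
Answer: Rational(-191, 2304) ≈ -0.082899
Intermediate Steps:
Function('l')(H) = 0
Function('F')(W) = Mul(-64, W) (Function('F')(W) = Mul(Mul(64, W), -1) = Mul(-64, W))
Mul(Add(Add(926, Function('l')(-36)), -1308), Pow(Function('F')(-72), -1)) = Mul(Add(Add(926, 0), -1308), Pow(Mul(-64, -72), -1)) = Mul(Add(926, -1308), Pow(4608, -1)) = Mul(-382, Rational(1, 4608)) = Rational(-191, 2304)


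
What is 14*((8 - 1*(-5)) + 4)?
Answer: 238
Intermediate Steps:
14*((8 - 1*(-5)) + 4) = 14*((8 + 5) + 4) = 14*(13 + 4) = 14*17 = 238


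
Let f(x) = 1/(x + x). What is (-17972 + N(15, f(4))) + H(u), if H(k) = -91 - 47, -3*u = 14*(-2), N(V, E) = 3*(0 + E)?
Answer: -144877/8 ≈ -18110.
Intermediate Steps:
f(x) = 1/(2*x)
N(V, E) = 3*E
u = 28/3 (u = -14*(-2)/3 = -⅓*(-28) = 28/3 ≈ 9.3333)
H(k) = -138
(-17972 + N(15, f(4))) + H(u) = (-17972 + 3*((½)/4)) - 138 = (-17972 + 3*((½)*(¼))) - 138 = (-17972 + 3*(⅛)) - 138 = (-17972 + 3/8) - 138 = -143773/8 - 138 = -144877/8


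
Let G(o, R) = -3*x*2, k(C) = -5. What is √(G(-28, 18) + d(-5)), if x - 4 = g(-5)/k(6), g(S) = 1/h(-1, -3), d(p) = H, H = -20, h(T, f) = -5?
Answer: I*√1106/5 ≈ 6.6513*I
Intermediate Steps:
d(p) = -20
g(S) = -⅕ (g(S) = 1/(-5) = -⅕)
x = 101/25 (x = 4 - ⅕/(-5) = 4 - ⅕*(-⅕) = 4 + 1/25 = 101/25 ≈ 4.0400)
G(o, R) = -606/25 (G(o, R) = -3*101/25*2 = -303/25*2 = -606/25)
√(G(-28, 18) + d(-5)) = √(-606/25 - 20) = √(-1106/25) = I*√1106/5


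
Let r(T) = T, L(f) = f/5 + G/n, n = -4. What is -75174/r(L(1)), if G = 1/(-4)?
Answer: -2004640/7 ≈ -2.8638e+5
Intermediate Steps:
G = -1/4 ≈ -0.25000
L(f) = 1/16 + f/5 (L(f) = f/5 - 1/4/(-4) = f*(1/5) - 1/4*(-1/4) = f/5 + 1/16 = 1/16 + f/5)
-75174/r(L(1)) = -75174/(1/16 + (1/5)*1) = -75174/(1/16 + 1/5) = -75174/21/80 = -75174*80/21 = -2004640/7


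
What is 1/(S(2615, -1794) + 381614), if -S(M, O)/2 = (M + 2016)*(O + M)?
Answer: -1/7222488 ≈ -1.3846e-7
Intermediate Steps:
S(M, O) = -2*(2016 + M)*(M + O) (S(M, O) = -2*(M + 2016)*(O + M) = -2*(2016 + M)*(M + O))
1/(S(2615, -1794) + 381614) = 1/((-4032*2615 - 4032*(-1794) - 2*2615**2 - 2*2615*(-1794)) + 381614) = 1/((-10543680 + 7233408 - 2*6838225 + 9382620) + 381614) = 1/((-10543680 + 7233408 - 13676450 + 9382620) + 381614) = 1/(-7604102 + 381614) = 1/(-7222488) = -1/7222488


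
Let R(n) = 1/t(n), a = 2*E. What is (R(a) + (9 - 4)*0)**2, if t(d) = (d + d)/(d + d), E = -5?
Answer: 1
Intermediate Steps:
t(d) = 1 (t(d) = (2*d)/((2*d)) = (2*d)*(1/(2*d)) = 1)
a = -10 (a = 2*(-5) = -10)
R(n) = 1 (R(n) = 1/1 = 1)
(R(a) + (9 - 4)*0)**2 = (1 + (9 - 4)*0)**2 = (1 + 5*0)**2 = (1 + 0)**2 = 1**2 = 1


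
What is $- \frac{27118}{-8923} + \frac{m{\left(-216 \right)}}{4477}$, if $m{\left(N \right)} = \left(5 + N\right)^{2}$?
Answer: $\frac{518668169}{39948271} \approx 12.983$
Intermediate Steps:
$- \frac{27118}{-8923} + \frac{m{\left(-216 \right)}}{4477} = - \frac{27118}{-8923} + \frac{\left(5 - 216\right)^{2}}{4477} = \left(-27118\right) \left(- \frac{1}{8923}\right) + \left(-211\right)^{2} \cdot \frac{1}{4477} = \frac{27118}{8923} + 44521 \cdot \frac{1}{4477} = \frac{27118}{8923} + \frac{44521}{4477} = \frac{518668169}{39948271}$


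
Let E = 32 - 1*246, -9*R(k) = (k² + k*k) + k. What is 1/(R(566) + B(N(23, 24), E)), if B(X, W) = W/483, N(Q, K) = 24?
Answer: -1449/103246400 ≈ -1.4034e-5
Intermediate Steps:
R(k) = -2*k²/9 - k/9 (R(k) = -((k² + k*k) + k)/9 = -((k² + k²) + k)/9 = -(2*k² + k)/9 = -(k + 2*k²)/9 = -2*k²/9 - k/9)
E = -214 (E = 32 - 246 = -214)
B(X, W) = W/483 (B(X, W) = W*(1/483) = W/483)
1/(R(566) + B(N(23, 24), E)) = 1/(-⅑*566*(1 + 2*566) + (1/483)*(-214)) = 1/(-⅑*566*(1 + 1132) - 214/483) = 1/(-⅑*566*1133 - 214/483) = 1/(-641278/9 - 214/483) = 1/(-103246400/1449) = -1449/103246400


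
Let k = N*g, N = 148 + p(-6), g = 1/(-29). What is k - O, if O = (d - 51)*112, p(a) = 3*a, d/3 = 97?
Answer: -779650/29 ≈ -26884.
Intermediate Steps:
d = 291 (d = 3*97 = 291)
g = -1/29 ≈ -0.034483
N = 130 (N = 148 + 3*(-6) = 148 - 18 = 130)
k = -130/29 (k = 130*(-1/29) = -130/29 ≈ -4.4828)
O = 26880 (O = (291 - 51)*112 = 240*112 = 26880)
k - O = -130/29 - 1*26880 = -130/29 - 26880 = -779650/29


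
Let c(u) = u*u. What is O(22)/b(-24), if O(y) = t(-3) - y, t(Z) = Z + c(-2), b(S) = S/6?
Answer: 21/4 ≈ 5.2500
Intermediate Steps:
b(S) = S/6 (b(S) = S*(1/6) = S/6)
c(u) = u**2
t(Z) = 4 + Z (t(Z) = Z + (-2)**2 = Z + 4 = 4 + Z)
O(y) = 1 - y (O(y) = (4 - 3) - y = 1 - y)
O(22)/b(-24) = (1 - 1*22)/(((1/6)*(-24))) = (1 - 22)/(-4) = -21*(-1/4) = 21/4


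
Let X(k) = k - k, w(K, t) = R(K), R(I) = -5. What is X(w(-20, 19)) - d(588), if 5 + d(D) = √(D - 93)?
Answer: 5 - 3*√55 ≈ -17.249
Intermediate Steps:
w(K, t) = -5
X(k) = 0
d(D) = -5 + √(-93 + D) (d(D) = -5 + √(D - 93) = -5 + √(-93 + D))
X(w(-20, 19)) - d(588) = 0 - (-5 + √(-93 + 588)) = 0 - (-5 + √495) = 0 - (-5 + 3*√55) = 0 + (5 - 3*√55) = 5 - 3*√55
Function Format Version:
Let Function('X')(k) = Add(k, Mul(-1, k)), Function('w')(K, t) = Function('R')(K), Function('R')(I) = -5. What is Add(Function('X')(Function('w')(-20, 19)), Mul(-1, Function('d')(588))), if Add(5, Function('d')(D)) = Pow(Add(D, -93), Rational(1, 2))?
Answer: Add(5, Mul(-3, Pow(55, Rational(1, 2)))) ≈ -17.249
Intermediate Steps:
Function('w')(K, t) = -5
Function('X')(k) = 0
Function('d')(D) = Add(-5, Pow(Add(-93, D), Rational(1, 2))) (Function('d')(D) = Add(-5, Pow(Add(D, -93), Rational(1, 2))) = Add(-5, Pow(Add(-93, D), Rational(1, 2))))
Add(Function('X')(Function('w')(-20, 19)), Mul(-1, Function('d')(588))) = Add(0, Mul(-1, Add(-5, Pow(Add(-93, 588), Rational(1, 2))))) = Add(0, Mul(-1, Add(-5, Pow(495, Rational(1, 2))))) = Add(0, Mul(-1, Add(-5, Mul(3, Pow(55, Rational(1, 2)))))) = Add(0, Add(5, Mul(-3, Pow(55, Rational(1, 2))))) = Add(5, Mul(-3, Pow(55, Rational(1, 2))))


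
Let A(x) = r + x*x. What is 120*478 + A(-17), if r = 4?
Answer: 57653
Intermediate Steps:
A(x) = 4 + x**2 (A(x) = 4 + x*x = 4 + x**2)
120*478 + A(-17) = 120*478 + (4 + (-17)**2) = 57360 + (4 + 289) = 57360 + 293 = 57653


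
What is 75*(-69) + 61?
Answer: -5114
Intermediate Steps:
75*(-69) + 61 = -5175 + 61 = -5114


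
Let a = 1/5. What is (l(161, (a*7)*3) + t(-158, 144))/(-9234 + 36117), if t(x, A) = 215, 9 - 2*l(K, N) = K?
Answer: 139/26883 ≈ 0.0051706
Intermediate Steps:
a = ⅕ ≈ 0.20000
l(K, N) = 9/2 - K/2
(l(161, (a*7)*3) + t(-158, 144))/(-9234 + 36117) = ((9/2 - ½*161) + 215)/(-9234 + 36117) = ((9/2 - 161/2) + 215)/26883 = (-76 + 215)*(1/26883) = 139*(1/26883) = 139/26883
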